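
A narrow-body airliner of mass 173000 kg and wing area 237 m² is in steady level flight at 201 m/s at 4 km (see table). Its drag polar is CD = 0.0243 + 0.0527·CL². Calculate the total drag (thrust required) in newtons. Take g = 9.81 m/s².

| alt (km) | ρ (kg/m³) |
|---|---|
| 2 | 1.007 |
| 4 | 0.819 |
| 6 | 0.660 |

At 4 km, from the table: ρ = 0.819 kg/m³.
In steady level flight, lift balances weight: W = mg = 173000 × 9.81 = 1.6971×10^6 N.
q = ½ρv² = ½ × 0.819 × 201² = 16540 Pa.
CL = W/(q·S) = 1.6971×10^6 / (16540 × 237) = 0.4328.
CD = 0.0243 + 0.0527 × 0.4328² = 0.03417.
D = q·S·CD = 16540 × 237 × 0.03417 = 1.34×10^5 N

D = 1.34×10^5 N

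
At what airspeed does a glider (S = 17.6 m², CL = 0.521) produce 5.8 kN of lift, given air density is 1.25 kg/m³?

L = ½ρv²S·CL ⇒ v = √(2L/(ρ·S·CL))
v = √(2 × 5800 / (1.25 × 17.6 × 0.521)) = √1012 = 31.8 m/s

v = 31.8 m/s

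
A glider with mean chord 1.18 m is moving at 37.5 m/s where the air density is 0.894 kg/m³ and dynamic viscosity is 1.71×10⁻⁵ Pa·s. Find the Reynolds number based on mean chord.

Re = ρ·v·c/μ = 0.894 × 37.5 × 1.18 / (1.71×10⁻⁵) = 2.31×10^6

Re = 2.31×10^6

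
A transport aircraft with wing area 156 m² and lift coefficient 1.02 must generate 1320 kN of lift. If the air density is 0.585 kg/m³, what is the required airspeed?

L = ½ρv²S·CL ⇒ v = √(2L/(ρ·S·CL))
v = √(2 × 1.32×10^6 / (0.585 × 156 × 1.02)) = √28360 = 168 m/s

v = 168 m/s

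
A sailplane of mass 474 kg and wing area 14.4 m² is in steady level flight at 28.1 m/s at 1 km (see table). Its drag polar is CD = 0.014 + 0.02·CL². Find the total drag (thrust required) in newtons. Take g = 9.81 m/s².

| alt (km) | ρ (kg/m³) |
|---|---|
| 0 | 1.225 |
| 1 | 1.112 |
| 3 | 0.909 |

D = 157 N

At 1 km, from the table: ρ = 1.112 kg/m³.
Weight W = mg = 474 × 9.81 = 4649.9 N; in level flight L = W.
q = ½ρv² = ½ × 1.112 × 28.1² = 439 Pa.
CL = 2W/(ρv²S) = 2×4649.9/(1.112×28.1²×14.4) = 0.7355.
CD = 0.014 + 0.02 × 0.7355² = 0.02482.
D = q·S·CD = 439 × 14.4 × 0.02482 = 156.9 N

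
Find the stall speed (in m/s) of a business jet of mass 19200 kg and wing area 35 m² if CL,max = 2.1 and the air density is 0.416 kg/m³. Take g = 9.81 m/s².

V_stall = 111 m/s

Stall occurs when L = W at CL,max. W = mg = 19200 × 9.81 = 1.884×10^5 N.
V_stall = √(2W/(ρ·S·CL,max)) = √(2 × 1.884×10^5 / (0.416 × 35 × 2.1))
V_stall = √12320 = 111 m/s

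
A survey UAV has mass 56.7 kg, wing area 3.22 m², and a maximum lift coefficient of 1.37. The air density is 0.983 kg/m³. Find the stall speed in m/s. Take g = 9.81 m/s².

At stall, lift equals weight: L = W = m·g = 56.7 × 9.81 = 556.2 N.
From L = ½ρV²S·CL,max = W: V_stall = √(2W/(ρSCL,max)) = √(2·556.2/(0.983·3.22·1.37))
V_stall = √256.5 = 16 m/s

V_stall = 16 m/s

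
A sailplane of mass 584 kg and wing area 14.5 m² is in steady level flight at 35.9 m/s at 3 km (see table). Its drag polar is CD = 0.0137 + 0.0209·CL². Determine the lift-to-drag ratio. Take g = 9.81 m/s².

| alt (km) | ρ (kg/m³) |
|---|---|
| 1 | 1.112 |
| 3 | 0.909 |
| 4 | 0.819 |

At 3 km, from the table: ρ = 0.909 kg/m³.
In steady level flight, lift balances weight: W = mg = 584 × 9.81 = 5729 N.
q = ½ρv² = ½ × 0.909 × 35.9² = 585.8 Pa.
CL = W/(q·S) = 5729 / (585.8 × 14.5) = 0.6745.
CD = 0.0137 + 0.0209 × 0.6745² = 0.02321.
L/D = CL/CD = 0.6745 / 0.02321 = 29.1

L/D = 29.1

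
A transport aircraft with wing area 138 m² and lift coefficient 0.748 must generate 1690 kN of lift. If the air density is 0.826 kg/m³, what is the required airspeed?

L = ½ρv²S·CL ⇒ v = √(2L/(ρ·S·CL))
v = √(2 × 1.69×10^6 / (0.826 × 138 × 0.748)) = √39640 = 199 m/s

v = 199 m/s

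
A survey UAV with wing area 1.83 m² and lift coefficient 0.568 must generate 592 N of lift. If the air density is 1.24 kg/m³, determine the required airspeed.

L = ½ρv²S·CL ⇒ v = √(2L/(ρ·S·CL))
v = √(2 × 592 / (1.24 × 1.83 × 0.568)) = √918.6 = 30.3 m/s

v = 30.3 m/s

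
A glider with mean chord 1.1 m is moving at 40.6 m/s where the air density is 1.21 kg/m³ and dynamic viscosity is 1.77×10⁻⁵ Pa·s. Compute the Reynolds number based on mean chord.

Re = 3.05×10^6

Re = ρ·v·c/μ = 1.21 × 40.6 × 1.1 / (1.77×10⁻⁵) = 3.05×10^6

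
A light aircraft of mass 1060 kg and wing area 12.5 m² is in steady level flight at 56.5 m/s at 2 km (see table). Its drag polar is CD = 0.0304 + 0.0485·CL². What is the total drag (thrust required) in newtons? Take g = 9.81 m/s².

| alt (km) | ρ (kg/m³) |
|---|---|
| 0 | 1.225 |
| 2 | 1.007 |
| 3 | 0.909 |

D = 872 N

At 2 km, from the table: ρ = 1.007 kg/m³.
Level flight ⇒ L = W = m·g = 1060 × 9.81 = 10399 N.
q = ½ρv² = ½ × 1.007 × 56.5² = 1607 Pa.
Required CL = L/(qS) = 10399/(1607·12.5) = 0.5176.
CD = 0.0304 + 0.0485 × 0.5176² = 0.04339.
D = q·S·CD = 1607 × 12.5 × 0.04339 = 871.8 N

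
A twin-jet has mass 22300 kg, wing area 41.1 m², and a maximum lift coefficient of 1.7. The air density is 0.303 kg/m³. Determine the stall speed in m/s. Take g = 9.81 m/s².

V_stall = 144 m/s

Weight W = mg = 22300 × 9.81 = 2.188×10^5 N.
From L = ½ρV²S·CL,max = W: V_stall = √(2W/(ρSCL,max)) = √(2·2.188×10^5/(0.303·41.1·1.7))
V_stall = √20670 = 144 m/s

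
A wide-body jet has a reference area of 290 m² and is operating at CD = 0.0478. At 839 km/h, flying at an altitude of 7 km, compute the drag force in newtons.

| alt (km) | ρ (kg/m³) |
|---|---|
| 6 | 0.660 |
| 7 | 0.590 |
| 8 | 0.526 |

D = 2.22×10^5 N

At 7 km, from the table: ρ = 0.590 kg/m³.
Convert speed: v = 839 km/h ÷ 3.6 = 233.1 m/s.
Dynamic pressure q = ½ρv² = ½ × 0.59 × 233.1² = 16020 Pa.
D = q·S·CD = 16020 × 290 × 0.0478 = 2.22×10^5 N ≈ 222 kN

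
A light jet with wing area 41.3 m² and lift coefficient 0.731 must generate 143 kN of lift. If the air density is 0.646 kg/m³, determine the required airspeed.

L = ½ρv²S·CL ⇒ v = √(2L/(ρ·S·CL))
v = √(2 × 1.43×10^5 / (0.646 × 41.3 × 0.731)) = √14660 = 121 m/s

v = 121 m/s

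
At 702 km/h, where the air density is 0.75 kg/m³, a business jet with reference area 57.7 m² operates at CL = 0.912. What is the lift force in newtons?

Convert speed: v = 702 km/h ÷ 3.6 = 195 m/s.
Dynamic pressure q = ½ρv² = ½ × 0.75 × 195² = 14260 Pa.
L = q·S·CL = 14260 × 57.7 × 0.912 = 7.5×10^5 N ≈ 750 kN

L = 7.5×10^5 N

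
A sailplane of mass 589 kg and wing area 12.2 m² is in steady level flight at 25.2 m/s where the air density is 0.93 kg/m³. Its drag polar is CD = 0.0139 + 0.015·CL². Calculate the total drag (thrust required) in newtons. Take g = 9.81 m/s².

D = 189 N

Weight W = mg = 589 × 9.81 = 5778.1 N; in level flight L = W.
Dynamic pressure q = 0.5 × 0.93 × 25.2² = 295.3 Pa.
Required CL = L/(qS) = 5778.1/(295.3·12.2) = 1.604.
CD = 0.0139 + 0.015 × 1.604² = 0.05249.
D = q·S·CD = 295.3 × 12.2 × 0.05249 = 189.1 N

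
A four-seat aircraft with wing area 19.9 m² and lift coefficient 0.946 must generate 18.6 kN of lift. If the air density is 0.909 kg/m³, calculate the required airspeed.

v = 46.6 m/s

L = ½ρv²S·CL ⇒ v = √(2L/(ρ·S·CL))
v = √(2 × 18600 / (0.909 × 19.9 × 0.946)) = √2174 = 46.6 m/s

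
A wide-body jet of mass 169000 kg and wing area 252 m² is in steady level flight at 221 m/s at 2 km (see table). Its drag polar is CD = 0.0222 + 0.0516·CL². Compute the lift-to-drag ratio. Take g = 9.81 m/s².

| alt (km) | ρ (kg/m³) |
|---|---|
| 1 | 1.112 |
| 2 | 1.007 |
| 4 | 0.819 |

At 2 km, from the table: ρ = 1.007 kg/m³.
In steady level flight, lift balances weight: W = mg = 169000 × 9.81 = 1.6579×10^6 N.
Dynamic pressure q = 0.5 × 1.007 × 221² = 24590 Pa.
CL = W/(q·S) = 1.6579×10^6 / (24590 × 252) = 0.2675.
CD = 0.0222 + 0.0516 × 0.2675² = 0.02589.
L/D = CL/CD = 0.2675 / 0.02589 = 10.3

L/D = 10.3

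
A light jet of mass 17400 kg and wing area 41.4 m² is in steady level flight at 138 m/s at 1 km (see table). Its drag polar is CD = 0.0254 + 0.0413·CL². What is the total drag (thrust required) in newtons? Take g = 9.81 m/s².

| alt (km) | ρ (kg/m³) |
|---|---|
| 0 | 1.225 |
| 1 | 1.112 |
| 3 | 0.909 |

D = 13900 N

At 1 km, from the table: ρ = 1.112 kg/m³.
In steady level flight, lift balances weight: W = mg = 17400 × 9.81 = 1.7069×10^5 N.
q = ½ρv² = ½ × 1.112 × 138² = 10590 Pa.
CL = W/(q·S) = 1.7069×10^5 / (10590 × 41.4) = 0.3894.
CD = 0.0254 + 0.0413 × 0.3894² = 0.03166.
D = q·S·CD = 10590 × 41.4 × 0.03166 = 13880 N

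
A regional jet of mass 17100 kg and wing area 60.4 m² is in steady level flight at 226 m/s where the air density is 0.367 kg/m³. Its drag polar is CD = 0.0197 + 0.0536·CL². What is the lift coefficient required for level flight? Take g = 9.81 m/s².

CL = 0.296

Level flight ⇒ L = W = m·g = 17100 × 9.81 = 1.6775×10^5 N.
Dynamic pressure q = 0.5 × 0.367 × 226² = 9372 Pa.
CL = W/(q·S) = 1.6775×10^5 / (9372 × 60.4) = 0.2963.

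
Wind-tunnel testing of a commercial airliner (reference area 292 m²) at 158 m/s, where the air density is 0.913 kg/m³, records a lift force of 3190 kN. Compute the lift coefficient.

CL = 0.959

From L = ½ρv²S·CL, rearranging gives CL = 2L/(ρv²S).
CL = 2 × 3.19×10^6 / (0.913 × 158² × 292) = 0.959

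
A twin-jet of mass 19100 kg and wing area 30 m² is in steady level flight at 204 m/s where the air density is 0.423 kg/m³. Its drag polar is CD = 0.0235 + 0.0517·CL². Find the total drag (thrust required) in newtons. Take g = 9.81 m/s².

D = 13100 N

Weight W = mg = 19100 × 9.81 = 1.8737×10^5 N; in level flight L = W.
Dynamic pressure q = 0.5 × 0.423 × 204² = 8802 Pa.
CL = W/(q·S) = 1.8737×10^5 / (8802 × 30) = 0.7096.
CD = 0.0235 + 0.0517 × 0.7096² = 0.04953.
D = q·S·CD = 8802 × 30 × 0.04953 = 13080 N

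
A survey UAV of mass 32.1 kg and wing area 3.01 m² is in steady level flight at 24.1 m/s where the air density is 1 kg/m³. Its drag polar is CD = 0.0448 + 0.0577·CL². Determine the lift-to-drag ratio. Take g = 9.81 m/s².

L/D = 6.89

Weight W = mg = 32.1 × 9.81 = 314.9 N; in level flight L = W.
Dynamic pressure q = 0.5 × 1 × 24.1² = 290.4 Pa.
CL = 2W/(ρv²S) = 2×314.9/(1×24.1²×3.01) = 0.3602.
CD = 0.0448 + 0.0577 × 0.3602² = 0.05229.
L/D = CL/CD = 0.3602 / 0.05229 = 6.89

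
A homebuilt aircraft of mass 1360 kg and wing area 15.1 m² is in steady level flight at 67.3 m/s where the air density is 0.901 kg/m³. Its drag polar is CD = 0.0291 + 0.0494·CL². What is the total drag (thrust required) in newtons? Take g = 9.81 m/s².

Level flight ⇒ L = W = m·g = 1360 × 9.81 = 13342 N.
q = ½ρv² = ½ × 0.901 × 67.3² = 2040 Pa.
CL = W/(q·S) = 13342 / (2040 × 15.1) = 0.433.
CD = 0.0291 + 0.0494 × 0.433² = 0.03836.
D = q·S·CD = 2040 × 15.1 × 0.03836 = 1182 N

D = 1180 N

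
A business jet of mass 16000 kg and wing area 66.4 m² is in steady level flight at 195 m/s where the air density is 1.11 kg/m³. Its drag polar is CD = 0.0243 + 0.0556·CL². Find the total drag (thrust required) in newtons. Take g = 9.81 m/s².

Weight W = mg = 16000 × 9.81 = 1.5696×10^5 N; in level flight L = W.
Dynamic pressure q = 0.5 × 1.11 × 195² = 21100 Pa.
CL = W/(q·S) = 1.5696×10^5 / (21100 × 66.4) = 0.112.
CD = 0.0243 + 0.0556 × 0.112² = 0.025.
D = q·S·CD = 21100 × 66.4 × 0.025 = 35030 N

D = 35000 N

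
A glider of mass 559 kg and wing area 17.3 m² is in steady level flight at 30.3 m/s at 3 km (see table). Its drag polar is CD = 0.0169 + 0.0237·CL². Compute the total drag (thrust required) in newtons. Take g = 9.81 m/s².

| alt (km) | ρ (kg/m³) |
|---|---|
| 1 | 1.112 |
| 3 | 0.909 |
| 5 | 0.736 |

D = 221 N

At 3 km, from the table: ρ = 0.909 kg/m³.
Weight W = mg = 559 × 9.81 = 5483.8 N; in level flight L = W.
q = ½ρv² = ½ × 0.909 × 30.3² = 417.3 Pa.
Required CL = L/(qS) = 5483.8/(417.3·17.3) = 0.7597.
CD = 0.0169 + 0.0237 × 0.7597² = 0.03058.
D = q·S·CD = 417.3 × 17.3 × 0.03058 = 220.7 N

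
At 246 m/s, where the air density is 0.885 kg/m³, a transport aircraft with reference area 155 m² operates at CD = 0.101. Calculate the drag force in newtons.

D = 4.19×10^5 N

D = ½ρv²S·CD = ½ × 0.885 × 246² × 155 × 0.101 = 4.19×10^5 N ≈ 419 kN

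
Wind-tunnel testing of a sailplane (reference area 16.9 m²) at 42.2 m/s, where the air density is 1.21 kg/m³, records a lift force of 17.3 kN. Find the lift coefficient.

CL = 0.95

From L = ½ρv²S·CL, rearranging gives CL = 2L/(ρv²S).
CL = 2 × 17300 / (1.21 × 42.2² × 16.9) = 0.95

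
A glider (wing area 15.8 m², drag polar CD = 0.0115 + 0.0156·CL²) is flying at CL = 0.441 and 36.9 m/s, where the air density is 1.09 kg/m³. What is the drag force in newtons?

CD = 0.0115 + 0.0156 × 0.441² = 0.01453
D = ½ρv²S·CD = ½ × 1.09 × 36.9² × 15.8 × 0.01453 = 170 N

D = 170 N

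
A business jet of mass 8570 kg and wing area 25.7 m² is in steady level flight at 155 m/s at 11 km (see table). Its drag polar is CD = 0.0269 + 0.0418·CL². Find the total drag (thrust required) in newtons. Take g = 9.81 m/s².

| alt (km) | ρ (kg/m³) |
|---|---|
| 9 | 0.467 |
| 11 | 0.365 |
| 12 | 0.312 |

D = 5650 N

At 11 km, from the table: ρ = 0.365 kg/m³.
In steady level flight, lift balances weight: W = mg = 8570 × 9.81 = 84072 N.
Dynamic pressure q = 0.5 × 0.365 × 155² = 4385 Pa.
CL = W/(q·S) = 84072 / (4385 × 25.7) = 0.7461.
CD = 0.0269 + 0.0418 × 0.7461² = 0.05017.
D = q·S·CD = 4385 × 25.7 × 0.05017 = 5653 N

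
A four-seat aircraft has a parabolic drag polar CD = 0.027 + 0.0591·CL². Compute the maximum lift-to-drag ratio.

(L/D)max = 12.5

For CD = CD0 + K·CL², (L/D)max occurs at CL* = √(CD0/K) and equals 1/(2√(K·CD0)).
(L/D)max = 1/(2√(0.0591 × 0.027)) = 1/(2 × 0.03995) = 12.5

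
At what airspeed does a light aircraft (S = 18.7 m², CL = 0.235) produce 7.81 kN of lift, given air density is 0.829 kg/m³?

L = ½ρv²S·CL ⇒ v = √(2L/(ρ·S·CL))
v = √(2 × 7810 / (0.829 × 18.7 × 0.235)) = √4288 = 65.5 m/s

v = 65.5 m/s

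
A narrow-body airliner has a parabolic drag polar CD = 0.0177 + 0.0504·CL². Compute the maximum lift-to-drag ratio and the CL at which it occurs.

(L/D)max = 16.7, at CL = 0.593

For CD = CD0 + K·CL², (L/D)max occurs at CL* = √(CD0/K) and equals 1/(2√(K·CD0)).
(L/D)max = 1/(2√(0.0504 × 0.0177)) = 1/(2 × 0.02987) = 16.7
CL* = √(0.0177/0.0504) = 0.593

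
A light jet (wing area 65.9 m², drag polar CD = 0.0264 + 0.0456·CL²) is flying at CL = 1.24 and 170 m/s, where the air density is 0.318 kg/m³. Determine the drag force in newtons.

CD = 0.0264 + 0.0456 × 1.24² = 0.09651
D = ½ρv²S·CD = ½ × 0.318 × 170² × 65.9 × 0.09651 = 29200 N

D = 29200 N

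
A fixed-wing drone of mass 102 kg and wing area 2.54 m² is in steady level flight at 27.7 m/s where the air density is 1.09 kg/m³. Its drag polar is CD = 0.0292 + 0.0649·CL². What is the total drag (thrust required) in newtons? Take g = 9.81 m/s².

D = 92.2 N

In steady level flight, lift balances weight: W = mg = 102 × 9.81 = 1000.6 N.
q = ½ρv² = ½ × 1.09 × 27.7² = 418.2 Pa.
CL = 2W/(ρv²S) = 2×1000.6/(1.09×27.7²×2.54) = 0.9421.
CD = 0.0292 + 0.0649 × 0.9421² = 0.0868.
D = q·S·CD = 418.2 × 2.54 × 0.0868 = 92.19 N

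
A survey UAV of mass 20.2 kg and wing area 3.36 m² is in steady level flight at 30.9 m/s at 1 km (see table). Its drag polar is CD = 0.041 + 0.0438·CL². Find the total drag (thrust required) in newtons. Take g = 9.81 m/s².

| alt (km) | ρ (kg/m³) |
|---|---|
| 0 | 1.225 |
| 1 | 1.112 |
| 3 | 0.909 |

D = 74.1 N

At 1 km, from the table: ρ = 1.112 kg/m³.
Level flight ⇒ L = W = m·g = 20.2 × 9.81 = 198.16 N.
q = ½ρv² = ½ × 1.112 × 30.9² = 530.9 Pa.
CL = W/(q·S) = 198.16 / (530.9 × 3.36) = 0.1111.
CD = 0.041 + 0.0438 × 0.1111² = 0.04154.
D = q·S·CD = 530.9 × 3.36 × 0.04154 = 74.1 N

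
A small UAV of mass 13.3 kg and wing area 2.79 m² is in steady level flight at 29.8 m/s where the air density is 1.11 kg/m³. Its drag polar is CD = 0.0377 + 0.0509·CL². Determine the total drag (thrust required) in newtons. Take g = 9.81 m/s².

D = 52.5 N

Level flight ⇒ L = W = m·g = 13.3 × 9.81 = 130.47 N.
Dynamic pressure q = 0.5 × 1.11 × 29.8² = 492.9 Pa.
CL = 2W/(ρv²S) = 2×130.47/(1.11×29.8²×2.79) = 0.09488.
CD = 0.0377 + 0.0509 × 0.09488² = 0.03816.
D = q·S·CD = 492.9 × 2.79 × 0.03816 = 52.47 N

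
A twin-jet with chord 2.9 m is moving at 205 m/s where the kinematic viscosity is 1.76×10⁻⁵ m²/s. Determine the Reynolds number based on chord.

Re = v·c/ν = 205 × 2.9 / (1.76×10⁻⁵) = 3.38×10^7

Re = 3.38×10^7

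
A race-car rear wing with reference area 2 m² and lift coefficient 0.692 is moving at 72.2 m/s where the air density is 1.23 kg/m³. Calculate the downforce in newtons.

L = ½ρv²S·CL = ½ × 1.23 × 72.2² × 2 × 0.692 = 4440 N

L = 4440 N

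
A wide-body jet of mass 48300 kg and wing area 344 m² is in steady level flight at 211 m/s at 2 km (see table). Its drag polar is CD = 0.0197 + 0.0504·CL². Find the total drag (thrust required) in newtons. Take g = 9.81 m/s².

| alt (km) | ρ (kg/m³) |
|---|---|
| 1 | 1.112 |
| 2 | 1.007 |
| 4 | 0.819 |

At 2 km, from the table: ρ = 1.007 kg/m³.
In steady level flight, lift balances weight: W = mg = 48300 × 9.81 = 4.7382×10^5 N.
Dynamic pressure q = 0.5 × 1.007 × 211² = 22420 Pa.
Required CL = L/(qS) = 4.7382×10^5/(22420·344) = 0.06145.
CD = 0.0197 + 0.0504 × 0.06145² = 0.01989.
D = q·S·CD = 22420 × 344 × 0.01989 = 1.534×10^5 N

D = 1.53×10^5 N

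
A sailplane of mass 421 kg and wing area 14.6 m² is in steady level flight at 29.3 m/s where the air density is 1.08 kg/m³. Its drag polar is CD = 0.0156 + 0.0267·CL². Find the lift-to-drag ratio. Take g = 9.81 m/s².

Weight W = mg = 421 × 9.81 = 4130 N; in level flight L = W.
q = ½ρv² = ½ × 1.08 × 29.3² = 463.6 Pa.
CL = 2W/(ρv²S) = 2×4130/(1.08×29.3²×14.6) = 0.6102.
CD = 0.0156 + 0.0267 × 0.6102² = 0.02554.
L/D = CL/CD = 0.6102 / 0.02554 = 23.9

L/D = 23.9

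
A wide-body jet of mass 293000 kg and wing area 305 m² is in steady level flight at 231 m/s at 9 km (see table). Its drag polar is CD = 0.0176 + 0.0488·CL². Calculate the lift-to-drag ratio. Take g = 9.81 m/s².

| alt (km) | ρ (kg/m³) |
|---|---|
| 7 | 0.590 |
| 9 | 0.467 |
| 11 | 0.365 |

L/D = 16.6

At 9 km, from the table: ρ = 0.467 kg/m³.
Level flight ⇒ L = W = m·g = 293000 × 9.81 = 2.8743×10^6 N.
q = ½ρv² = ½ × 0.467 × 231² = 12460 Pa.
Required CL = L/(qS) = 2.8743×10^6/(12460·305) = 0.7564.
CD = 0.0176 + 0.0488 × 0.7564² = 0.04552.
L/D = CL/CD = 0.7564 / 0.04552 = 16.6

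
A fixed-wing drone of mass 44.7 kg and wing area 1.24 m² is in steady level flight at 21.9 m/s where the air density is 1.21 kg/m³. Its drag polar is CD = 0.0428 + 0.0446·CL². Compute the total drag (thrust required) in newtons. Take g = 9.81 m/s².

Weight W = mg = 44.7 × 9.81 = 438.51 N; in level flight L = W.
Dynamic pressure q = 0.5 × 1.21 × 21.9² = 290.2 Pa.
Required CL = L/(qS) = 438.51/(290.2·1.24) = 1.219.
CD = 0.0428 + 0.0446 × 1.219² = 0.109.
D = q·S·CD = 290.2 × 1.24 × 0.109 = 39.23 N

D = 39.2 N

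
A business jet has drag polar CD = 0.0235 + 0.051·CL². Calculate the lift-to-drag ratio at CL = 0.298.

CD = 0.0235 + 0.051 × 0.298² = 0.02803
L/D = CL/CD = 0.298 / 0.02803 = 10.6

L/D = 10.6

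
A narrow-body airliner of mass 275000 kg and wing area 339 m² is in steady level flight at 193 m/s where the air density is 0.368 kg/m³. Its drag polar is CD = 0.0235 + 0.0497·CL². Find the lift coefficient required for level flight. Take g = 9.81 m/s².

CL = 1.16

In steady level flight, lift balances weight: W = mg = 275000 × 9.81 = 2.6978×10^6 N.
Dynamic pressure q = 0.5 × 0.368 × 193² = 6854 Pa.
Required CL = L/(qS) = 2.6978×10^6/(6854·339) = 1.161.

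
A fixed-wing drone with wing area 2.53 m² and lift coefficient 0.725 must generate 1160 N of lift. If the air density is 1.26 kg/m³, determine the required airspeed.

v = 31.7 m/s

L = ½ρv²S·CL ⇒ v = √(2L/(ρ·S·CL))
v = √(2 × 1160 / (1.26 × 2.53 × 0.725)) = √1004 = 31.7 m/s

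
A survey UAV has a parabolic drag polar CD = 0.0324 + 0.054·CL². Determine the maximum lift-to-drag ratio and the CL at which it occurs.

For CD = CD0 + K·CL², (L/D)max occurs at CL* = √(CD0/K) and equals 1/(2√(K·CD0)).
(L/D)max = 1/(2√(0.054 × 0.0324)) = 1/(2 × 0.04183) = 12
CL* = √(0.0324/0.054) = 0.775

(L/D)max = 12, at CL = 0.775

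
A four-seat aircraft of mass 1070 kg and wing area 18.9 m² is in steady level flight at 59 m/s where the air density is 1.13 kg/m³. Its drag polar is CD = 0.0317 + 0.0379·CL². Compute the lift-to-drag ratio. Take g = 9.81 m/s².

Level flight ⇒ L = W = m·g = 1070 × 9.81 = 10497 N.
Dynamic pressure q = 0.5 × 1.13 × 59² = 1967 Pa.
Required CL = L/(qS) = 10497/(1967·18.9) = 0.2824.
CD = 0.0317 + 0.0379 × 0.2824² = 0.03472.
L/D = CL/CD = 0.2824 / 0.03472 = 8.13

L/D = 8.13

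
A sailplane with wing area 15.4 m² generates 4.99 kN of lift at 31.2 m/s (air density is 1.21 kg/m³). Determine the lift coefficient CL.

From L = ½ρv²S·CL, rearranging gives CL = 2L/(ρv²S).
CL = 2 × 4990 / (1.21 × 31.2² × 15.4) = 0.55

CL = 0.55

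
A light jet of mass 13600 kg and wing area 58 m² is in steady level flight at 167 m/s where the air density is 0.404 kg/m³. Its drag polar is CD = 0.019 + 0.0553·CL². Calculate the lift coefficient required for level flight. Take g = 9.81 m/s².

CL = 0.408

In steady level flight, lift balances weight: W = mg = 13600 × 9.81 = 1.3342×10^5 N.
Dynamic pressure q = 0.5 × 0.404 × 167² = 5634 Pa.
CL = 2W/(ρv²S) = 2×1.3342×10^5/(0.404×167²×58) = 0.4083.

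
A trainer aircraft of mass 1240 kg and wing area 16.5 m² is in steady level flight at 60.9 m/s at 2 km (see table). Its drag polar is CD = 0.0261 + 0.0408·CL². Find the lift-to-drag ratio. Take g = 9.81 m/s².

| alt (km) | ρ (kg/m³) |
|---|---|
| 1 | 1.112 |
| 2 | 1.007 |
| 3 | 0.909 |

At 2 km, from the table: ρ = 1.007 kg/m³.
Level flight ⇒ L = W = m·g = 1240 × 9.81 = 12164 N.
q = ½ρv² = ½ × 1.007 × 60.9² = 1867 Pa.
Required CL = L/(qS) = 12164/(1867·16.5) = 0.3948.
CD = 0.0261 + 0.0408 × 0.3948² = 0.03246.
L/D = CL/CD = 0.3948 / 0.03246 = 12.2

L/D = 12.2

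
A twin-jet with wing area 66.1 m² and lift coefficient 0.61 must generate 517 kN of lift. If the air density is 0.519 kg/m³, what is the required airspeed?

v = 222 m/s

L = ½ρv²S·CL ⇒ v = √(2L/(ρ·S·CL))
v = √(2 × 5.17×10^5 / (0.519 × 66.1 × 0.61)) = √49410 = 222 m/s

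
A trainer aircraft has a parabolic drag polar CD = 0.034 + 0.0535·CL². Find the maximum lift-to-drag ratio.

(L/D)max = 11.7

For CD = CD0 + K·CL², (L/D)max occurs at CL* = √(CD0/K) and equals 1/(2√(K·CD0)).
(L/D)max = 1/(2√(0.0535 × 0.034)) = 1/(2 × 0.04265) = 11.7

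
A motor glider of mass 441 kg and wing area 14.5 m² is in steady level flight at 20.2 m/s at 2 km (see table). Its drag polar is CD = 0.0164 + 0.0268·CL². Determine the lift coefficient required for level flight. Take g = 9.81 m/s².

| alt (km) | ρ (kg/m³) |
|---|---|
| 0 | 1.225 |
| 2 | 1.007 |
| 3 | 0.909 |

CL = 1.45

At 2 km, from the table: ρ = 1.007 kg/m³.
Weight W = mg = 441 × 9.81 = 4326.2 N; in level flight L = W.
Dynamic pressure q = 0.5 × 1.007 × 20.2² = 205.4 Pa.
Required CL = L/(qS) = 4326.2/(205.4·14.5) = 1.452.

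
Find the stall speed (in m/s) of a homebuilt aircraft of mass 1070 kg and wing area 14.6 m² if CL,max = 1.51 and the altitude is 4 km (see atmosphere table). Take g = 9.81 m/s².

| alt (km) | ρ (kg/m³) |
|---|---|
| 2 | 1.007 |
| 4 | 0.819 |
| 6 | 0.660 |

At 4 km, from the table: ρ = 0.819 kg/m³.
Weight W = mg = 1070 × 9.81 = 10500 N.
From L = ½ρV²S·CL,max = W: V_stall = √(2W/(ρSCL,max)) = √(2·10500/(0.819·14.6·1.51))
V_stall = √1163 = 34.1 m/s

V_stall = 34.1 m/s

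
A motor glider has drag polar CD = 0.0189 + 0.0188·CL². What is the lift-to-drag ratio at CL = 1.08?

CD = 0.0189 + 0.0188 × 1.08² = 0.04083
L/D = CL/CD = 1.08 / 0.04083 = 26.5

L/D = 26.5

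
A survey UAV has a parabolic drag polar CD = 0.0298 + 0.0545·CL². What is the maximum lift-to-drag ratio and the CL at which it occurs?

(L/D)max = 12.4, at CL = 0.739

For CD = CD0 + K·CL², (L/D)max occurs at CL* = √(CD0/K) and equals 1/(2√(K·CD0)).
(L/D)max = 1/(2√(0.0545 × 0.0298)) = 1/(2 × 0.0403) = 12.4
CL* = √(0.0298/0.0545) = 0.739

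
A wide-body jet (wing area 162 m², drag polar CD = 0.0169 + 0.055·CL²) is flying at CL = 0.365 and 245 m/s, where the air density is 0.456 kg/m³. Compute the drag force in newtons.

D = 53700 N

CD = 0.0169 + 0.055 × 0.365² = 0.02423
D = ½ρv²S·CD = ½ × 0.456 × 245² × 162 × 0.02423 = 53700 N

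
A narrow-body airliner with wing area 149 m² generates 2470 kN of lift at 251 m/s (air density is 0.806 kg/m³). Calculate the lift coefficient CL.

CL = 0.653

From L = ½ρv²S·CL, rearranging gives CL = 2L/(ρv²S).
CL = 2 × 2.47×10^6 / (0.806 × 251² × 149) = 0.653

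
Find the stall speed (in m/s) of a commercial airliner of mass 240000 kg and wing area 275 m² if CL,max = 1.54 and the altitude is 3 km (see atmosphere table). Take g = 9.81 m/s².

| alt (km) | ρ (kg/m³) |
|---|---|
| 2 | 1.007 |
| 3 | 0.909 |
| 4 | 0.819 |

V_stall = 111 m/s

At 3 km, from the table: ρ = 0.909 kg/m³.
Stall occurs when L = W at CL,max. W = mg = 240000 × 9.81 = 2.354×10^6 N.
From L = ½ρV²S·CL,max = W: V_stall = √(2W/(ρSCL,max)) = √(2·2.354×10^6/(0.909·275·1.54))
V_stall = √12230 = 111 m/s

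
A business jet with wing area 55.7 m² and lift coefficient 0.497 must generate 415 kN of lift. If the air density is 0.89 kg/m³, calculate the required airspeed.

v = 184 m/s

L = ½ρv²S·CL ⇒ v = √(2L/(ρ·S·CL))
v = √(2 × 4.15×10^5 / (0.89 × 55.7 × 0.497)) = √33690 = 184 m/s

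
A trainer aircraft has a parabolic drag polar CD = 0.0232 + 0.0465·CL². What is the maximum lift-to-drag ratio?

For CD = CD0 + K·CL², (L/D)max occurs at CL* = √(CD0/K) and equals 1/(2√(K·CD0)).
(L/D)max = 1/(2√(0.0465 × 0.0232)) = 1/(2 × 0.03285) = 15.2

(L/D)max = 15.2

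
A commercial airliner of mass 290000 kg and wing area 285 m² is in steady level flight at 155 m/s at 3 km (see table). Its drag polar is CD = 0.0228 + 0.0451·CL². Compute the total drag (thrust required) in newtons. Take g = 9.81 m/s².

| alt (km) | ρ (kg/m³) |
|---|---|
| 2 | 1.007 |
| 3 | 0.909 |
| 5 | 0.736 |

At 3 km, from the table: ρ = 0.909 kg/m³.
Level flight ⇒ L = W = m·g = 290000 × 9.81 = 2.8449×10^6 N.
q = ½ρv² = ½ × 0.909 × 155² = 10920 Pa.
CL = 2W/(ρv²S) = 2×2.8449×10^6/(0.909×155²×285) = 0.9142.
CD = 0.0228 + 0.0451 × 0.9142² = 0.06049.
D = q·S·CD = 10920 × 285 × 0.06049 = 1.882×10^5 N

D = 1.88×10^5 N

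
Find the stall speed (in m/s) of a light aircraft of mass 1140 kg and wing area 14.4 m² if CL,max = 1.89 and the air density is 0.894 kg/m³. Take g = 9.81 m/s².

Weight W = mg = 1140 × 9.81 = 11180 N.
V_stall = √(2W/(ρ·S·CL,max)) = √(2 × 11180 / (0.894 × 14.4 × 1.89))
V_stall = √919.3 = 30.3 m/s

V_stall = 30.3 m/s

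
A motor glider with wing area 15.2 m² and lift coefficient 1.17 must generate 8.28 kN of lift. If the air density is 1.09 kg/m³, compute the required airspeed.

v = 29.2 m/s

L = ½ρv²S·CL ⇒ v = √(2L/(ρ·S·CL))
v = √(2 × 8280 / (1.09 × 15.2 × 1.17)) = √854.3 = 29.2 m/s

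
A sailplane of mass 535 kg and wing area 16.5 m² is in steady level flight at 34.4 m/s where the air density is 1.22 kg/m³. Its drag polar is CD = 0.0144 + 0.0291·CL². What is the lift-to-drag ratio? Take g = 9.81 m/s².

L/D = 22

Weight W = mg = 535 × 9.81 = 5248.4 N; in level flight L = W.
q = ½ρv² = ½ × 1.22 × 34.4² = 721.8 Pa.
CL = W/(q·S) = 5248.4 / (721.8 × 16.5) = 0.4406.
CD = 0.0144 + 0.0291 × 0.4406² = 0.02005.
L/D = CL/CD = 0.4406 / 0.02005 = 22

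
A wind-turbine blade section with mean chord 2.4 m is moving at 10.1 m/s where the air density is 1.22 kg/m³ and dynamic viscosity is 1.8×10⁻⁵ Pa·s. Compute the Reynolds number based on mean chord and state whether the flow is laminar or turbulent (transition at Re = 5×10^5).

Re = 1.64×10^6 (turbulent)

Re = ρ·v·c/μ = 1.22 × 10.1 × 2.4 / (1.8×10⁻⁵) = 1.64×10^6
Since 1.64×10^6 > 5×10^5, the flow is turbulent.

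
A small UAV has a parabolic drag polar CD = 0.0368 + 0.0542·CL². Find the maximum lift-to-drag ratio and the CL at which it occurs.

For CD = CD0 + K·CL², (L/D)max occurs at CL* = √(CD0/K) and equals 1/(2√(K·CD0)).
(L/D)max = 1/(2√(0.0542 × 0.0368)) = 1/(2 × 0.04466) = 11.2
CL* = √(0.0368/0.0542) = 0.824

(L/D)max = 11.2, at CL = 0.824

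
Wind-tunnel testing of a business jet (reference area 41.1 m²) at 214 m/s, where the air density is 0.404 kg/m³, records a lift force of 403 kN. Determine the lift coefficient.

From L = ½ρv²S·CL, rearranging gives CL = 2L/(ρv²S).
CL = 2 × 4.03×10^5 / (0.404 × 214² × 41.1) = 1.06

CL = 1.06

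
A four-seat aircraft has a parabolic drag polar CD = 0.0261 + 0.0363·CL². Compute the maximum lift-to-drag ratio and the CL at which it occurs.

For CD = CD0 + K·CL², (L/D)max occurs at CL* = √(CD0/K) and equals 1/(2√(K·CD0)).
(L/D)max = 1/(2√(0.0363 × 0.0261)) = 1/(2 × 0.03078) = 16.2
CL* = √(0.0261/0.0363) = 0.848

(L/D)max = 16.2, at CL = 0.848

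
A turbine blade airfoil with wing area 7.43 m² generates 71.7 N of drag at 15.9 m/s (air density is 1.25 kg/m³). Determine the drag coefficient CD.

From D = ½ρv²S·CD, rearranging gives CD = 2D/(ρv²S).
CD = 2 × 71.7 / (1.25 × 15.9² × 7.43) = 0.0611

CD = 0.0611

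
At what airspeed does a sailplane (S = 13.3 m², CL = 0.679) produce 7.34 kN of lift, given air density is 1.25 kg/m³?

v = 36.1 m/s

L = ½ρv²S·CL ⇒ v = √(2L/(ρ·S·CL))
v = √(2 × 7340 / (1.25 × 13.3 × 0.679)) = √1300 = 36.1 m/s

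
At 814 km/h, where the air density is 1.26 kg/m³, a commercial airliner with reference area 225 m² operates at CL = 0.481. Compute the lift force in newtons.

Convert speed: v = 814 km/h ÷ 3.6 = 226.1 m/s.
Dynamic pressure q = ½ρv² = ½ × 1.26 × 226.1² = 32210 Pa.
L = q·S·CL = 32210 × 225 × 0.481 = 3.49×10^6 N ≈ 3490 kN

L = 3.49×10^6 N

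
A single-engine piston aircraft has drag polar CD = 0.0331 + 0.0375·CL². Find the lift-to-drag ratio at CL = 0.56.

CD = 0.0331 + 0.0375 × 0.56² = 0.04486
L/D = CL/CD = 0.56 / 0.04486 = 12.5

L/D = 12.5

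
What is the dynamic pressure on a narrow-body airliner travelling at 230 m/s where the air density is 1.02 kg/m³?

q = ½ρv² = ½ × 1.02 × 230² = 27000 Pa

q = 27000 Pa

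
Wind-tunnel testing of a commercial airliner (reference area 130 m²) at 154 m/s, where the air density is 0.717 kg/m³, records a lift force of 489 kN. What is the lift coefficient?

From L = ½ρv²S·CL, rearranging gives CL = 2L/(ρv²S).
CL = 2 × 4.89×10^5 / (0.717 × 154² × 130) = 0.442

CL = 0.442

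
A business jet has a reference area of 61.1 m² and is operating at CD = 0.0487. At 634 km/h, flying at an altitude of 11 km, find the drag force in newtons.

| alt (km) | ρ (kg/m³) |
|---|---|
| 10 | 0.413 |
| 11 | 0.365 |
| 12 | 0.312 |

At 11 km, from the table: ρ = 0.365 kg/m³.
Convert speed: v = 634 km/h ÷ 3.6 = 176.1 m/s.
D = ½ρv²S·CD = ½ × 0.365 × 176.1² × 61.1 × 0.0487 = 16800 N ≈ 16.8 kN

D = 16800 N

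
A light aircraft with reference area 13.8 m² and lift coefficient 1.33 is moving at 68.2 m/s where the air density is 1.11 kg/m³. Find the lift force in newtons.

L = 47400 N

Dynamic pressure q = ½ρv² = ½ × 1.11 × 68.2² = 2581 Pa.
L = q·S·CL = 2581 × 13.8 × 1.33 = 47400 N ≈ 47.4 kN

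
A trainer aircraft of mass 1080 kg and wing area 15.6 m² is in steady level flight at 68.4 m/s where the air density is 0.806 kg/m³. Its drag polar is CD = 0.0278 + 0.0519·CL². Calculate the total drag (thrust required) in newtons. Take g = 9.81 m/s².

D = 1020 N

Level flight ⇒ L = W = m·g = 1080 × 9.81 = 10595 N.
q = ½ρv² = ½ × 0.806 × 68.4² = 1885 Pa.
CL = W/(q·S) = 10595 / (1885 × 15.6) = 0.3602.
CD = 0.0278 + 0.0519 × 0.3602² = 0.03453.
D = q·S·CD = 1885 × 15.6 × 0.03453 = 1016 N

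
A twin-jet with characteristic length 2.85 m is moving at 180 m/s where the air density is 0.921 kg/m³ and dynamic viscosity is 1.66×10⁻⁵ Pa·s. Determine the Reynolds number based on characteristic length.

Re = ρ·v·c/μ = 0.921 × 180 × 2.85 / (1.66×10⁻⁵) = 2.85×10^7

Re = 2.85×10^7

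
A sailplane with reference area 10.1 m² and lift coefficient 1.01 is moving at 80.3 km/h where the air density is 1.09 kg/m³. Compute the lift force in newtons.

L = 2770 N

Convert speed: v = 80.3 km/h ÷ 3.6 = 22.31 m/s.
Dynamic pressure q = ½ρv² = ½ × 1.09 × 22.31² = 271.2 Pa.
L = q·S·CL = 271.2 × 10.1 × 1.01 = 2770 N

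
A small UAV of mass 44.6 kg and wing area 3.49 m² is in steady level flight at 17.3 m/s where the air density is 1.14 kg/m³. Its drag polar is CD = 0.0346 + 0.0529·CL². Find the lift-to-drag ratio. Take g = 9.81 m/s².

Weight W = mg = 44.6 × 9.81 = 437.53 N; in level flight L = W.
Dynamic pressure q = 0.5 × 1.14 × 17.3² = 170.6 Pa.
CL = W/(q·S) = 437.53 / (170.6 × 3.49) = 0.7349.
CD = 0.0346 + 0.0529 × 0.7349² = 0.06317.
L/D = CL/CD = 0.7349 / 0.06317 = 11.6

L/D = 11.6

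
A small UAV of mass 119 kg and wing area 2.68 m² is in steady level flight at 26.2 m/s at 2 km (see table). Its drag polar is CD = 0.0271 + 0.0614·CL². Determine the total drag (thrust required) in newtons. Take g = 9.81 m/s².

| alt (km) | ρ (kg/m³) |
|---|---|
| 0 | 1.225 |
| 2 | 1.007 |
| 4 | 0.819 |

D = 115 N

At 2 km, from the table: ρ = 1.007 kg/m³.
Weight W = mg = 119 × 9.81 = 1167.4 N; in level flight L = W.
Dynamic pressure q = 0.5 × 1.007 × 26.2² = 345.6 Pa.
CL = 2W/(ρv²S) = 2×1167.4/(1.007×26.2²×2.68) = 1.26.
CD = 0.0271 + 0.0614 × 1.26² = 0.1246.
D = q·S·CD = 345.6 × 2.68 × 0.1246 = 115.4 N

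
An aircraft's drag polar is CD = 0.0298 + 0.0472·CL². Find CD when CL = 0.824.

CD = 0.0298 + 0.0472 × 0.824² = 0.0298 + 0.03205 = 0.0618

CD = 0.0618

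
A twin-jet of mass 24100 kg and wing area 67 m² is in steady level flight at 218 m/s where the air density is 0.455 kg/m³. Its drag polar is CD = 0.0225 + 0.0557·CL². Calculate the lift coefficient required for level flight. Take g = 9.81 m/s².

CL = 0.326

Level flight ⇒ L = W = m·g = 24100 × 9.81 = 2.3642×10^5 N.
Dynamic pressure q = 0.5 × 0.455 × 218² = 10810 Pa.
CL = W/(q·S) = 2.3642×10^5 / (10810 × 67) = 0.3264.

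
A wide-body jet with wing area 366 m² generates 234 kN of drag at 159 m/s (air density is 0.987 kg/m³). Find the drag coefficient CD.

CD = 0.0512

From D = ½ρv²S·CD, rearranging gives CD = 2D/(ρv²S).
CD = 2 × 2.34×10^5 / (0.987 × 159² × 366) = 0.0512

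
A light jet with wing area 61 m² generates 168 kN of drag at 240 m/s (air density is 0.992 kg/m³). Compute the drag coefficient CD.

From D = ½ρv²S·CD, rearranging gives CD = 2D/(ρv²S).
CD = 2 × 1.68×10^5 / (0.992 × 240² × 61) = 0.0964

CD = 0.0964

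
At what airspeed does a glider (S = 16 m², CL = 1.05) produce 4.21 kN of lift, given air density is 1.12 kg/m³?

v = 21.2 m/s

L = ½ρv²S·CL ⇒ v = √(2L/(ρ·S·CL))
v = √(2 × 4210 / (1.12 × 16 × 1.05)) = √447.5 = 21.2 m/s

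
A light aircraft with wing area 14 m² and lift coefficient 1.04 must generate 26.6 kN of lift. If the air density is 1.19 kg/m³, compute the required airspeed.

v = 55.4 m/s

L = ½ρv²S·CL ⇒ v = √(2L/(ρ·S·CL))
v = √(2 × 26600 / (1.19 × 14 × 1.04)) = √3070 = 55.4 m/s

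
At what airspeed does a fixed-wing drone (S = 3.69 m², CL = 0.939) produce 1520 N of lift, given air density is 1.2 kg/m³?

L = ½ρv²S·CL ⇒ v = √(2L/(ρ·S·CL))
v = √(2 × 1520 / (1.2 × 3.69 × 0.939)) = √731.1 = 27 m/s

v = 27 m/s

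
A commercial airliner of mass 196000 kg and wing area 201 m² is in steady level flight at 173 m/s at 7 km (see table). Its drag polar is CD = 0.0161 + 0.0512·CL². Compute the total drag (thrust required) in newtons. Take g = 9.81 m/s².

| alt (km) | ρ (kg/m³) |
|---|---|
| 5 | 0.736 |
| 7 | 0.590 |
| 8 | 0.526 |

D = 1.35×10^5 N

At 7 km, from the table: ρ = 0.590 kg/m³.
In steady level flight, lift balances weight: W = mg = 196000 × 9.81 = 1.9228×10^6 N.
Dynamic pressure q = 0.5 × 0.59 × 173² = 8829 Pa.
Required CL = L/(qS) = 1.9228×10^6/(8829·201) = 1.083.
CD = 0.0161 + 0.0512 × 1.083² = 0.0762.
D = q·S·CD = 8829 × 201 × 0.0762 = 1.352×10^5 N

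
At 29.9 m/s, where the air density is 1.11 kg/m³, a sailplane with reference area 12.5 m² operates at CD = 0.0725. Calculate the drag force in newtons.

Dynamic pressure q = ½ρv² = ½ × 1.11 × 29.9² = 496.2 Pa.
D = q·S·CD = 496.2 × 12.5 × 0.0725 = 450 N

D = 450 N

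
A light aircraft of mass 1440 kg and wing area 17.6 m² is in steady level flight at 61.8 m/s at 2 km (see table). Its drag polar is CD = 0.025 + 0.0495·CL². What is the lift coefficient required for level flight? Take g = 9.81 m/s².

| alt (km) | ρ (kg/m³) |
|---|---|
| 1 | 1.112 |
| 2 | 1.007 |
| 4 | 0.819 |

At 2 km, from the table: ρ = 1.007 kg/m³.
Level flight ⇒ L = W = m·g = 1440 × 9.81 = 14126 N.
q = ½ρv² = ½ × 1.007 × 61.8² = 1923 Pa.
Required CL = L/(qS) = 14126/(1923·17.6) = 0.4174.

CL = 0.417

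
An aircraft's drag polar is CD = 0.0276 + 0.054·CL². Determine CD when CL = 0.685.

CD = 0.0529

CD = 0.0276 + 0.054 × 0.685² = 0.0276 + 0.02534 = 0.0529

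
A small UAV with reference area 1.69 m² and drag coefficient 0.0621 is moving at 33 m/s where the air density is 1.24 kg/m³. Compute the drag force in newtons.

D = ½ρv²S·CD = ½ × 1.24 × 33² × 1.69 × 0.0621 = 70.9 N

D = 70.9 N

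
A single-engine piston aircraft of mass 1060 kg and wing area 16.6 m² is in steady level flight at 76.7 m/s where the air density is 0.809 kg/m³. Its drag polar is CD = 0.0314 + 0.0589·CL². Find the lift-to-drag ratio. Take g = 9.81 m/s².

Weight W = mg = 1060 × 9.81 = 10399 N; in level flight L = W.
q = ½ρv² = ½ × 0.809 × 76.7² = 2380 Pa.
Required CL = L/(qS) = 10399/(2380·16.6) = 0.2632.
CD = 0.0314 + 0.0589 × 0.2632² = 0.03548.
L/D = CL/CD = 0.2632 / 0.03548 = 7.42

L/D = 7.42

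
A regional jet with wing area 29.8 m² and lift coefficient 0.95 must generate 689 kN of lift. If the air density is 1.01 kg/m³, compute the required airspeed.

v = 220 m/s

L = ½ρv²S·CL ⇒ v = √(2L/(ρ·S·CL))
v = √(2 × 6.89×10^5 / (1.01 × 29.8 × 0.95)) = √48190 = 220 m/s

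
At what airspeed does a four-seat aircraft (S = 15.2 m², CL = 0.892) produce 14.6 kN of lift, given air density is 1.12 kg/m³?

L = ½ρv²S·CL ⇒ v = √(2L/(ρ·S·CL))
v = √(2 × 14600 / (1.12 × 15.2 × 0.892)) = √1923 = 43.9 m/s

v = 43.9 m/s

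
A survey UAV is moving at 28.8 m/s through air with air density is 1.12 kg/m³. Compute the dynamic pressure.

q = 464 Pa

q = ½ρv² = ½ × 1.12 × 28.8² = 464 Pa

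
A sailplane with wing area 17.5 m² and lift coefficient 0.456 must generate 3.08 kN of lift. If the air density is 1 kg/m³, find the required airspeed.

L = ½ρv²S·CL ⇒ v = √(2L/(ρ·S·CL))
v = √(2 × 3080 / (1 × 17.5 × 0.456)) = √771.9 = 27.8 m/s

v = 27.8 m/s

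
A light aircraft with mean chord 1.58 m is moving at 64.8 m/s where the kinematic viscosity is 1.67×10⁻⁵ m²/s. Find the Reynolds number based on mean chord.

Re = v·c/ν = 64.8 × 1.58 / (1.67×10⁻⁵) = 6.13×10^6

Re = 6.13×10^6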